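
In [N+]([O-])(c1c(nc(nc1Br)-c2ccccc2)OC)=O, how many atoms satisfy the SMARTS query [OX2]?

1

Check the 18 heavy atoms by environment: 2× n (aromatic, X2) → no; 10× c (aromatic, X3) → no; 1× O (X2) → match; 1× C (X4) → no; 1× Br (X1) → no; 1× N (charge +1, X3) → no; 1× O (charge -1, X1) → no; 1× O (X1) → no.
That gives 1 matching atom.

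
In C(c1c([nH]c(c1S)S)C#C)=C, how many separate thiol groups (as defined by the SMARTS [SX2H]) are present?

2

[SX2H] is the SMARTS for a thiol: an aliphatic sulfur with two connections, one being H.
The molecule carries 2 separate instances of a thiol (-SH) meeting every constraint; each maps to a distinct set of atoms, giving 2 matches.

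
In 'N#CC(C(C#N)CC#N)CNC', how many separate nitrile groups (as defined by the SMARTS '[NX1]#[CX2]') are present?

3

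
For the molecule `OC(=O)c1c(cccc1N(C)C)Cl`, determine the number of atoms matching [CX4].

2

The query [CX4] means: C with X4: aliphatic carbon with exactly 4 total connections (bonds + H).
Check the 13 heavy atoms by environment: 6× c (aromatic, X3) → no; 1× C (X3) → no; 1× O (X1) → no; 1× O (X2) → no; 1× N (X3) → no; 2× C (X4) → match; 1× Cl (X1) → no.
That gives 2 matching atoms.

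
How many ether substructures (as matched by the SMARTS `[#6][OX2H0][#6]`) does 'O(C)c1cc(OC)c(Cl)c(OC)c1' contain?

3

[#6][OX2H0][#6] is the SMARTS for an ether: an aliphatic oxygen bridging two carbons with no H on the oxygen.
The molecule carries 3 separate instances of a methoxy ether (-OCH3) meeting every constraint; each maps to a distinct set of atoms, giving 3 matches.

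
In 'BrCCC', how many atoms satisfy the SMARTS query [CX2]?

0

The query [CX2] means: C with X2: aliphatic carbon with exactly 2 total connections.
Check the 4 heavy atoms by environment: 3× C (X4) → no; 1× Br (X1) → no.
No environment satisfies the query, so 0 matching atoms.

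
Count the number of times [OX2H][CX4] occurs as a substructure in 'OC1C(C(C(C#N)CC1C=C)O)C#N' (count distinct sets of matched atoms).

2

[OX2H][CX4] is the SMARTS for an aliphatic alcohol: a hydroxyl oxygen bound to an sp3 (X4) carbon.
The molecule carries 2 separate instances of a hydroxyl group (-OH) meeting every constraint; each maps to a distinct set of atoms, giving 2 matches.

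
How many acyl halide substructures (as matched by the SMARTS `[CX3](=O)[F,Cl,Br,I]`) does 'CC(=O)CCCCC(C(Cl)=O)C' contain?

[CX3](=O)[F,Cl,Br,I] is the SMARTS for an acyl halide: a carbonyl carbon bonded to a halogen.
Exactly one fragment in the molecule meets all constraints, giving 1 match.

1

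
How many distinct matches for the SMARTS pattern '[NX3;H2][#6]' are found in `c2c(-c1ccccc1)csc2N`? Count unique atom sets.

[NX3;H2][#6] is the SMARTS for a primary amine: a trivalent nitrogen with two H attached to carbon.
Exactly one fragment in the molecule meets all constraints, giving 1 match.

1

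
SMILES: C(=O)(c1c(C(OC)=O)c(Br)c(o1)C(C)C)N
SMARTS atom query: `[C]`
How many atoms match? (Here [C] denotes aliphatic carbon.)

6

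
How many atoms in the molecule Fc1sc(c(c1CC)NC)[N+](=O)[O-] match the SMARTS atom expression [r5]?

5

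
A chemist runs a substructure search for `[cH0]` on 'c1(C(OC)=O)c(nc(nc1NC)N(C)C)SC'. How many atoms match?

4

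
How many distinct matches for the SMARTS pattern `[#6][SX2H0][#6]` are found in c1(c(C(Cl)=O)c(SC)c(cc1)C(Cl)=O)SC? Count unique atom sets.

2

[#6][SX2H0][#6] is the SMARTS for a thioether: an aliphatic sulfur bridging two carbons with no H on the sulfur.
The molecule carries 2 separate instances of a methylthio ether (-SCH3) meeting every constraint; each maps to a distinct set of atoms, giving 2 matches.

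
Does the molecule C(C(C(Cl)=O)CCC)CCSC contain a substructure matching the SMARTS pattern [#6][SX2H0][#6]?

Yes

The pattern [#6][SX2H0][#6] describes an aliphatic sulfur bridging two carbons with no H on the sulfur — a thioether.
The molecule carries a methylthio ether (-SCH3), whose atoms satisfy every constraint of the query, so the pattern matches.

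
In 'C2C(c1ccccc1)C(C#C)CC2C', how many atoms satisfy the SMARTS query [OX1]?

0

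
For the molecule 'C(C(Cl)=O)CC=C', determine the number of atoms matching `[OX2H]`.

0

Check the 7 heavy atoms by environment: 2× C (H2, X4) → no; 1× C (H1, X3) → no; 1× C (H2, X3) → no; 1× C (H0, X3) → no; 1× O (H0, X1) → no; 1× Cl (H0, X1) → no.
No environment satisfies the query, so 0 matching atoms.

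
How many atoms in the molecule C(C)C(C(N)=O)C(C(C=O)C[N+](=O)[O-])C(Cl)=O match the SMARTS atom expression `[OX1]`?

The query [OX1] means: aliphatic oxygen with one total connection — typically a carbonyl =O or an oxide.
Check the 17 heavy atoms by environment: 6× C (X4) → no; 3× C (X3) → no; 4× O (X1) → match; 1× N (X3) → no; 1× Cl (X1) → no; 1× N (charge +1, X3) → no; 1× O (charge -1, X1) → match.
Summing the matching environments: 4 + 1 = 5 matching atoms.

5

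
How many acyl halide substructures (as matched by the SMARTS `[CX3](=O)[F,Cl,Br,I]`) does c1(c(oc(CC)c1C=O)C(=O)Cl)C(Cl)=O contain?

2

[CX3](=O)[F,Cl,Br,I] is the SMARTS for an acyl halide: a carbonyl carbon bonded to a halogen.
The molecule carries 2 separate instances of an acyl chloride (-C(=O)Cl) meeting every constraint; each maps to a distinct set of atoms, giving 2 matches.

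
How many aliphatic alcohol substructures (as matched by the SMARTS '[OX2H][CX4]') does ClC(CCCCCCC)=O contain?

0

[OX2H][CX4] is the SMARTS for an aliphatic alcohol: a hydroxyl oxygen bound to an sp3 (X4) carbon.
No fragment in the molecule satisfies every constraint, giving 0 matches.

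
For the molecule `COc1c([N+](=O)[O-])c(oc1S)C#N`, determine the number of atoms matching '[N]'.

2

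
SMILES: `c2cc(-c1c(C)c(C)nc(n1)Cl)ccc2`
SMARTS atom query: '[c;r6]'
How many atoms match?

10

The query [c;r6] means: aromatic carbon that belongs to a six-membered ring.
Check the 15 heavy atoms by environment: 2× n (aromatic, in 6-ring) → no; 10× c (aromatic, in 6-ring) → match; 1× Cl (acyclic) → no; 2× C (acyclic) → no.
That gives 10 matching atoms.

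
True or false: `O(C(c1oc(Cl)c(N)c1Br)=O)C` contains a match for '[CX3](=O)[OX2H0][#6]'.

True

The pattern [CX3](=O)[OX2H0][#6] describes a carbonyl carbon bonded to an oxygen that is itself bonded to carbon (no H on that O) — an ester.
The molecule carries a methyl-ester group (-C(=O)OCH3), whose atoms satisfy every constraint of the query, so the pattern matches.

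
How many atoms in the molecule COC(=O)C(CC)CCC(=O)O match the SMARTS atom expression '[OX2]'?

The query [OX2] means: aliphatic oxygen with two total connections — ether, hydroxyl, or ester single-bond O.
Check the 12 heavy atoms by environment: 6× C (X4) → no; 2× C (X3) → no; 2× O (X1) → no; 2× O (X2) → match.
That gives 2 matching atoms.

2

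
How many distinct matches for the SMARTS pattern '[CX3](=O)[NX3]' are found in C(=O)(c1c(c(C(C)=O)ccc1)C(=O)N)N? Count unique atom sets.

[CX3](=O)[NX3] is the SMARTS for an amide: a carbonyl carbon bonded to a trivalent nitrogen.
The molecule carries 2 separate instances of a primary amide (-C(=O)NH2) meeting every constraint; each maps to a distinct set of atoms, giving 2 matches.

2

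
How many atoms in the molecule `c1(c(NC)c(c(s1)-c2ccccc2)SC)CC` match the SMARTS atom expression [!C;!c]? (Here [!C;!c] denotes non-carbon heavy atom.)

The query [!C;!c] means: neither aliphatic nor aromatic carbon — same as [!#6].
Check the 17 heavy atoms by environment: 1× s (aromatic) → match; 10× c (aromatic) → no; 1× N → match; 4× C → no; 1× S → match.
Summing the matching environments: 1 + 1 + 1 = 3 matching atoms.

3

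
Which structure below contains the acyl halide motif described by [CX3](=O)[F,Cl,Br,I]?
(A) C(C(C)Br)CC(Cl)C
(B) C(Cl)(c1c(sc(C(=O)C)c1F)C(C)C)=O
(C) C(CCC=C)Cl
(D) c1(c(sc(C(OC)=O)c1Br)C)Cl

[CX3](=O)[F,Cl,Br,I] describes a carbonyl carbon bonded to a halogen (an acyl halide).
(A) has a chloro substituent but the Cl is not on a carbonyl carbon.
(B) contains an acyl chloride (-C(=O)Cl), which satisfies every atom and bond constraint.
(C) has a chloro substituent but the Cl is not on a carbonyl carbon.
(D) has a chloro substituent but the Cl is not on a carbonyl carbon.
So the answer is (B).

B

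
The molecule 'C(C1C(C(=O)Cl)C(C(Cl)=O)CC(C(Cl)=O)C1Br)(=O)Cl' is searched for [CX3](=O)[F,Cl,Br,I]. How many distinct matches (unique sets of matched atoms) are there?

4

[CX3](=O)[F,Cl,Br,I] is the SMARTS for an acyl halide: a carbonyl carbon bonded to a halogen.
The molecule carries 4 separate instances of an acyl chloride (-C(=O)Cl) meeting every constraint; each maps to a distinct set of atoms, giving 4 matches.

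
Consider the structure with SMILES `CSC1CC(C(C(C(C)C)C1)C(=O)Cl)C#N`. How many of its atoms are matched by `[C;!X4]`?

Check the 16 heavy atoms by environment: 10× C (X4) → no; 1× S (X2) → no; 1× C (X2) → match; 1× N (X1) → no; 1× C (X3) → match; 1× O (X1) → no; 1× Cl (X1) → no.
Summing the matching environments: 1 + 1 = 2 matching atoms.

2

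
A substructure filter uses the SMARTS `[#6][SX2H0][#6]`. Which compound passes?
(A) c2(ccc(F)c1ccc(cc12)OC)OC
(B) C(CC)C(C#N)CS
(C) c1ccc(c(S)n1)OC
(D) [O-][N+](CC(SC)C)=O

D

[#6][SX2H0][#6] describes an aliphatic sulfur bridging two carbons with no H on the sulfur (a thioether).
(A) has a methoxy ether (-OCH3) but the bridging atom is O, not S.
(B) has a thiol (-SH) but the sulfur has H1, not H0 bridging two carbons.
(C) has a methoxy ether (-OCH3) but the bridging atom is O, not S.
(D) contains a methylthio ether (-SCH3), which satisfies every atom and bond constraint.
So the answer is (D).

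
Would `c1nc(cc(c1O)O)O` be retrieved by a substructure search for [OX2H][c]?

Yes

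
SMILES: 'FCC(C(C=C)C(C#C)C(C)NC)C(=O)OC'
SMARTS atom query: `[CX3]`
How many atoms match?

The query [CX3] means: C with X3: aliphatic carbon with exactly 3 total connections.
Check the 17 heavy atoms by environment: 8× C (X4) → no; 2× C (X2) → no; 1× N (X3) → no; 1× F (X1) → no; 3× C (X3) → match; 1× O (X1) → no; 1× O (X2) → no.
That gives 3 matching atoms.

3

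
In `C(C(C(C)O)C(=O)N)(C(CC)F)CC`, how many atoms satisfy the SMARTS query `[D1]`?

7

The query [D1] means: atom with exactly one heavy-atom neighbour (degree 1).
Check the 14 heavy atoms by environment: 2× C (D2) → no; 5× C (D3) → no; 3× C (D1) → match; 2× O (D1) → match; 1× N (D1) → match; 1× F (D1) → match.
Summing the matching environments: 3 + 2 + 1 + 1 = 7 matching atoms.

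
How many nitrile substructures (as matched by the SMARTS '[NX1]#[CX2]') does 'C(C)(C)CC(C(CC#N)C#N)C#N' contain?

[NX1]#[CX2] is the SMARTS for a nitrile: a nitrogen triple-bonded to a two-connected carbon.
The molecule carries 3 separate instances of a nitrile (-C#N) meeting every constraint; each maps to a distinct set of atoms, giving 3 matches.

3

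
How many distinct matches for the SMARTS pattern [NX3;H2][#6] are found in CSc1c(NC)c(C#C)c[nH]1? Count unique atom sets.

0

[NX3;H2][#6] is the SMARTS for a primary amine: a trivalent nitrogen with two H attached to carbon.
The molecule has an N-methylamino group (-NHCH3), but the nitrogen bears two carbons and only one H (H1), not H2; nothing else fits, so there are 0 matches.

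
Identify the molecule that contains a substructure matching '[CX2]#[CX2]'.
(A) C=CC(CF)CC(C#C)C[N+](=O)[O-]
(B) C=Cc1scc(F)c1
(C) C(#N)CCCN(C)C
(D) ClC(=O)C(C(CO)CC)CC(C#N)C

A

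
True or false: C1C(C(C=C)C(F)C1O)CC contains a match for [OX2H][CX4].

True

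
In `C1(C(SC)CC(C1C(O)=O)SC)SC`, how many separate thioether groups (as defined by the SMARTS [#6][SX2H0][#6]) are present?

[#6][SX2H0][#6] is the SMARTS for a thioether: an aliphatic sulfur bridging two carbons with no H on the sulfur.
The molecule carries 3 separate instances of a methylthio ether (-SCH3) meeting every constraint; each maps to a distinct set of atoms, giving 3 matches.

3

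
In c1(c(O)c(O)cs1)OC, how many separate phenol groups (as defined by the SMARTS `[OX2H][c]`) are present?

2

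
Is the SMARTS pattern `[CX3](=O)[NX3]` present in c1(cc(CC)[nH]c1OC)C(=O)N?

Yes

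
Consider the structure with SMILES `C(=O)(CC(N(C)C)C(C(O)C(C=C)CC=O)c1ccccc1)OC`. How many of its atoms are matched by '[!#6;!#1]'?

5

The query [!#6;!#1] means: not carbon and not hydrogen — any heteroatom.
Check the 24 heavy atoms by environment: 13× C → no; 1× N → match; 4× O → match; 6× c (aromatic) → no.
Summing the matching environments: 1 + 4 = 5 matching atoms.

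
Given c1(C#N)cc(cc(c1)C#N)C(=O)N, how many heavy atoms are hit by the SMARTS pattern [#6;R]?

6

Check the 13 heavy atoms by environment: 6× c (aromatic, in 6-ring) → match; 3× C (acyclic) → no; 3× N (acyclic) → no; 1× O (acyclic) → no.
That gives 6 matching atoms.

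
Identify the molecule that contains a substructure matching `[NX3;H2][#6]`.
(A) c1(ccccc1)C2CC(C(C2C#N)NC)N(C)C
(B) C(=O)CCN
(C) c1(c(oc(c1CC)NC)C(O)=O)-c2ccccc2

B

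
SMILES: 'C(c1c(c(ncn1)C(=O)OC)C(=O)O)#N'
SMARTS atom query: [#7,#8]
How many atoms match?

7

The query [#7,#8] means: nitrogen or oxygen (comma = OR).
Check the 15 heavy atoms by environment: 2× n (aromatic) → match; 4× c (aromatic) → no; 4× C → no; 4× O → match; 1× N → match.
Summing the matching environments: 2 + 4 + 1 = 7 matching atoms.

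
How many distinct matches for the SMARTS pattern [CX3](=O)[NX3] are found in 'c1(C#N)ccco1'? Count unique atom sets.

[CX3](=O)[NX3] is the SMARTS for an amide: a carbonyl carbon bonded to a trivalent nitrogen.
The molecule has a nitrile (-C#N), but the nitrile N is NX1 (triple-bonded), not NX3; nothing else fits, so there are 0 matches.

0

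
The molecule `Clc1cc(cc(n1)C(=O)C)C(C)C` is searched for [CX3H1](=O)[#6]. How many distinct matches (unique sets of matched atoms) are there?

[CX3H1](=O)[#6] is the SMARTS for an aldehyde: an sp2 carbon with one H, double-bonded to O and single-bonded to carbon.
The molecule has an acetyl/ketone group (-C(=O)CH3), but the carbonyl carbon has H0 (two carbon neighbours), not H1; nothing else fits, so there are 0 matches.

0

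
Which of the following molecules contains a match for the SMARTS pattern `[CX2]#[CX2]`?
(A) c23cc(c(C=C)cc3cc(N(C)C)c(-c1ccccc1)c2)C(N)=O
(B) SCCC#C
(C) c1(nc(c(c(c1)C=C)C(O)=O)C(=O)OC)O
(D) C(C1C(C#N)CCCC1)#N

[CX2]#[CX2] describes a carbon-carbon triple bond (an alkyne).
(A) has a vinyl group (-CH=CH2) but the C=C is a double bond; both carbons are CX3, not CX2.
(B) contains an ethynyl group (-C#CH), which satisfies every atom and bond constraint.
(C) has a vinyl group (-CH=CH2) but the C=C is a double bond; both carbons are CX3, not CX2.
(D) has a nitrile (-C#N) but the triple bond is C#N, not C#C.
So the answer is (B).

B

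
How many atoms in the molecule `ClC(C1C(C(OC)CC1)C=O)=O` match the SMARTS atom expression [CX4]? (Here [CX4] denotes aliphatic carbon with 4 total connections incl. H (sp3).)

6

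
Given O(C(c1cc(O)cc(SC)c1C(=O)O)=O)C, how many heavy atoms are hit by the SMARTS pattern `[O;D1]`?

4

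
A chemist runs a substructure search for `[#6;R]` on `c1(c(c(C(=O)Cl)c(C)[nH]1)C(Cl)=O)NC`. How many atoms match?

Check the 14 heavy atoms by environment: 1× n (aromatic, in 5-ring) → no; 4× c (aromatic, in 5-ring) → match; 4× C (acyclic) → no; 2× O (acyclic) → no; 2× Cl (acyclic) → no; 1× N (acyclic) → no.
That gives 4 matching atoms.

4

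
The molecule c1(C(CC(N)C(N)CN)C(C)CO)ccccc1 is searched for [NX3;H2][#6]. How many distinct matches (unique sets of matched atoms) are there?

[NX3;H2][#6] is the SMARTS for a primary amine: a trivalent nitrogen with two H attached to carbon.
The molecule carries 3 separate instances of a primary amino group (-NH2) meeting every constraint; each maps to a distinct set of atoms, giving 3 matches.

3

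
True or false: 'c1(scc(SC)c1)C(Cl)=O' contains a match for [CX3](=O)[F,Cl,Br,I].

True

The pattern [CX3](=O)[F,Cl,Br,I] describes a carbonyl carbon bonded to a halogen — an acyl halide.
The molecule carries an acyl chloride (-C(=O)Cl), whose atoms satisfy every constraint of the query, so the pattern matches.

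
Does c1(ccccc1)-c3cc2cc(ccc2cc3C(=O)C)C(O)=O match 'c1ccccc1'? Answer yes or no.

The pattern c1ccccc1 describes six aromatic carbons in a ring — a benzene ring.
The molecule carries a phenyl ring, whose atoms satisfy every constraint of the query, so the pattern matches.

Yes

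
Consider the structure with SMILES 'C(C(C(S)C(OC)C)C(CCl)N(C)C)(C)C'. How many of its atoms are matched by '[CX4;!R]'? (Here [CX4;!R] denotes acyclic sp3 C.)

12

The query [CX4;!R] means: aliphatic carbon with four total connections, not in a ring.
Check the 16 heavy atoms by environment: 12× C (X4, acyclic) → match; 1× N (X3, acyclic) → no; 1× Cl (X1, acyclic) → no; 1× S (X2, acyclic) → no; 1× O (X2, acyclic) → no.
That gives 12 matching atoms.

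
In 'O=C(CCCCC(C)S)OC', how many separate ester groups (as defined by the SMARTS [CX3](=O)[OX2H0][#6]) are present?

[CX3](=O)[OX2H0][#6] is the SMARTS for an ester: a carbonyl carbon bonded to an oxygen that is itself bonded to carbon (no H on that O).
Exactly one fragment in the molecule meets all constraints, giving 1 match.

1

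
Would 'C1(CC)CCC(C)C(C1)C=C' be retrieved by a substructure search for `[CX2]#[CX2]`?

The pattern [CX2]#[CX2] describes a carbon-carbon triple bond — an alkyne.
The closest candidate here is a vinyl group (-CH=CH2), but the C=C is a double bond; both carbons are CX3, not CX2. No other fragment satisfies the full query, so there is no match.

No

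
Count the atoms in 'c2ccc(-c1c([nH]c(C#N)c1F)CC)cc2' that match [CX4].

2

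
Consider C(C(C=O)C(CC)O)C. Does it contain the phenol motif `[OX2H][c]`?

No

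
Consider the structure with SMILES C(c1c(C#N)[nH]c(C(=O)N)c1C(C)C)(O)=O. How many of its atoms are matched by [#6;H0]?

7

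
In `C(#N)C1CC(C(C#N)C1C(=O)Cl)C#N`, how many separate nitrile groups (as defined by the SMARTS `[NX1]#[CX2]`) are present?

[NX1]#[CX2] is the SMARTS for a nitrile: a nitrogen triple-bonded to a two-connected carbon.
The molecule carries 3 separate instances of a nitrile (-C#N) meeting every constraint; each maps to a distinct set of atoms, giving 3 matches.

3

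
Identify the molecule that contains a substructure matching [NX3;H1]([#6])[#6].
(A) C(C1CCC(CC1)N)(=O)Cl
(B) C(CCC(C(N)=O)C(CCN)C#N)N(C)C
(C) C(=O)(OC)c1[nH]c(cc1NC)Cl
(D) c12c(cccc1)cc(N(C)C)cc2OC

C

[NX3;H1]([#6])[#6] describes a trivalent nitrogen with one H, bonded to two carbons (a secondary amine).
(A) has a primary amino group (-NH2) but the nitrogen has H2 and only one carbon neighbour.
(B) has a primary amino group (-NH2) but the nitrogen has H2 and only one carbon neighbour.
(C) contains an N-methylamino group (-NHCH3), which satisfies every atom and bond constraint.
(D) has a dimethylamino group (-N(CH3)2) but the nitrogen has H0, not H1.
So the answer is (C).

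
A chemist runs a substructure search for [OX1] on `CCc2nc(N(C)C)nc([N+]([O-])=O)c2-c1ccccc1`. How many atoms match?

2

The query [OX1] means: aliphatic oxygen with one total connection — typically a carbonyl =O or an oxide.
Check the 20 heavy atoms by environment: 2× n (aromatic, X2) → no; 10× c (aromatic, X3) → no; 4× C (X4) → no; 1× N (charge +1, X3) → no; 1× O (charge -1, X1) → match; 1× O (X1) → match; 1× N (X3) → no.
Summing the matching environments: 1 + 1 = 2 matching atoms.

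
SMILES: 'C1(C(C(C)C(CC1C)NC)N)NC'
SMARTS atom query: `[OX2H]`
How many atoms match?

Check the 13 heavy atoms by environment: 5× C (H1, X4) → no; 1× C (H2, X4) → no; 4× C (H3, X4) → no; 1× N (H2, X3) → no; 2× N (H1, X3) → no.
No environment satisfies the query, so 0 matching atoms.

0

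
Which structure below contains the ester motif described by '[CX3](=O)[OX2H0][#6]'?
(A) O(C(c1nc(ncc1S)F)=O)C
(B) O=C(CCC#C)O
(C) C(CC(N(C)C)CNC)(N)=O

A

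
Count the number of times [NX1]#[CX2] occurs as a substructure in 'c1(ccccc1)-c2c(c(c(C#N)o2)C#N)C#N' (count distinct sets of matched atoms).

[NX1]#[CX2] is the SMARTS for a nitrile: a nitrogen triple-bonded to a two-connected carbon.
The molecule carries 3 separate instances of a nitrile (-C#N) meeting every constraint; each maps to a distinct set of atoms, giving 3 matches.

3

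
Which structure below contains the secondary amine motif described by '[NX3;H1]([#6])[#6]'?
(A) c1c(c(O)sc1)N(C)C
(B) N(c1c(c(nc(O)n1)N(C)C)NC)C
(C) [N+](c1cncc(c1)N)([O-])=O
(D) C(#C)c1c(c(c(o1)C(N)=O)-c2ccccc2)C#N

[NX3;H1]([#6])[#6] describes a trivalent nitrogen with one H, bonded to two carbons (a secondary amine).
(A) has a dimethylamino group (-N(CH3)2) but the nitrogen has H0, not H1.
(B) contains an N-methylamino group (-NHCH3), which satisfies every atom and bond constraint.
(C) has a primary amino group (-NH2) but the nitrogen has H2 and only one carbon neighbour.
(D) has a primary amide (-C(=O)NH2) but the -C(=O)NH2 nitrogen has H2, not H1.
So the answer is (B).

B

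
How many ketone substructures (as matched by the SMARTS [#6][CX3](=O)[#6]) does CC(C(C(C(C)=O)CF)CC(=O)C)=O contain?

3

[#6][CX3](=O)[#6] is the SMARTS for a ketone: a carbonyl carbon (no H) flanked by two carbons.
The molecule carries 3 separate instances of an acetyl/ketone group (-C(=O)CH3) meeting every constraint; each maps to a distinct set of atoms, giving 3 matches.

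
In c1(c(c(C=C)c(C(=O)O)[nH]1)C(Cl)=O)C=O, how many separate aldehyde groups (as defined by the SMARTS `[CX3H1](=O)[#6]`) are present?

1

[CX3H1](=O)[#6] is the SMARTS for an aldehyde: an sp2 carbon with one H, double-bonded to O and single-bonded to carbon.
Exactly one fragment in the molecule meets all constraints, giving 1 match.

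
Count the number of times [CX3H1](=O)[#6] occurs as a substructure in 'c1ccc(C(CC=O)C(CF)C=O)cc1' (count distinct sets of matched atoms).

2

[CX3H1](=O)[#6] is the SMARTS for an aldehyde: an sp2 carbon with one H, double-bonded to O and single-bonded to carbon.
The molecule carries 2 separate instances of an aldehyde (-CHO) meeting every constraint; each maps to a distinct set of atoms, giving 2 matches.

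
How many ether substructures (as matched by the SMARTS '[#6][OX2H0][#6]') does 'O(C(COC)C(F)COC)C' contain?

3

[#6][OX2H0][#6] is the SMARTS for an ether: an aliphatic oxygen bridging two carbons with no H on the oxygen.
The molecule carries 3 separate instances of a methoxy ether (-OCH3) meeting every constraint; each maps to a distinct set of atoms, giving 3 matches.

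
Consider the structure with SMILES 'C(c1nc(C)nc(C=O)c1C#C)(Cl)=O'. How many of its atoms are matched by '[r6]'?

6

The query [r6] means: r6 matches atoms in a six-membered ring.
Check the 14 heavy atoms by environment: 2× n (aromatic, in 6-ring) → match; 4× c (aromatic, in 6-ring) → match; 5× C (acyclic) → no; 2× O (acyclic) → no; 1× Cl (acyclic) → no.
Summing the matching environments: 2 + 4 = 6 matching atoms.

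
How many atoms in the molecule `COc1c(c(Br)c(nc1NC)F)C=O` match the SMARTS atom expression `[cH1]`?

0

The query [cH1] means: aromatic carbon bearing exactly one hydrogen.
Check the 14 heavy atoms by environment: 1× n (aromatic, H0) → no; 5× c (aromatic, H0) → no; 1× N (H1) → no; 2× C (H3) → no; 1× Br (H0) → no; 1× F (H0) → no; 1× C (H1) → no; 2× O (H0) → no.
No environment satisfies the query, so 0 matching atoms.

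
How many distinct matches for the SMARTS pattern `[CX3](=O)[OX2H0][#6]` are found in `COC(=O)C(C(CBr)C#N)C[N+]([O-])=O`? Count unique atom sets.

1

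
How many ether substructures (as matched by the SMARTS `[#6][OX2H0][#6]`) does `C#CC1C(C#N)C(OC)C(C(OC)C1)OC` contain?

3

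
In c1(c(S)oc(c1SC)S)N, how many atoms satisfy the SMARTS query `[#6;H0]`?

4

The query [#6;H0] means: any carbon with no attached hydrogen.
Check the 10 heavy atoms by environment: 1× o (aromatic, H0) → no; 4× c (aromatic, H0) → match; 1× S (H0) → no; 1× C (H3) → no; 2× S (H1) → no; 1× N (H2) → no.
That gives 4 matching atoms.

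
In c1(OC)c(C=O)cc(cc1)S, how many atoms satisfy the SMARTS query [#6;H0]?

3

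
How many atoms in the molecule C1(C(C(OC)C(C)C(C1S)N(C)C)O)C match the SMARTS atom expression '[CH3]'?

5

The query [CH3] means: aliphatic carbon with exactly three hydrogens.
Check the 15 heavy atoms by environment: 6× C (H1) → no; 5× C (H3) → match; 1× O (H1) → no; 1× S (H1) → no; 1× N (H0) → no; 1× O (H0) → no.
That gives 5 matching atoms.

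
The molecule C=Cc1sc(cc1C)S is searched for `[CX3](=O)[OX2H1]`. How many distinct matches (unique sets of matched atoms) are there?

0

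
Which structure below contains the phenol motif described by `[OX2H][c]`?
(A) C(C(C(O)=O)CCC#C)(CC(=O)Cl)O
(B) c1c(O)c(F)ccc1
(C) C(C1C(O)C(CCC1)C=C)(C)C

[OX2H][c] describes a hydroxyl oxygen attached to an aromatic carbon (a phenol).
(A) has a hydroxyl group (-OH) but the -OH is on an aliphatic carbon, not an aromatic c.
(B) contains a hydroxyl group (-OH), which satisfies every atom and bond constraint.
(C) has a hydroxyl group (-OH) but the -OH is on an aliphatic carbon, not an aromatic c.
So the answer is (B).

B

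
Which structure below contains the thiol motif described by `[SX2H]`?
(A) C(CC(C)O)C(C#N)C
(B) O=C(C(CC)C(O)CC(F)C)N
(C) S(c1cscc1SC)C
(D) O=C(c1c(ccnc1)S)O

D

[SX2H] describes an aliphatic sulfur with two connections, one being H (a thiol).
(A) has a hydroxyl group (-OH) but it is an -OH, not an -SH.
(B) has a hydroxyl group (-OH) but it is an -OH, not an -SH.
(C) has a methylthio ether (-SCH3) but the sulfur has H0 (bonded to two carbons), not H1.
(D) contains a thiol (-SH), which satisfies every atom and bond constraint.
So the answer is (D).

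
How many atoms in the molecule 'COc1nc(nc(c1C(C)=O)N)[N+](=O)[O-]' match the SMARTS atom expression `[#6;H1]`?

The query [#6;H1] means: any carbon bearing exactly one hydrogen.
Check the 15 heavy atoms by environment: 2× n (aromatic, H0) → no; 4× c (aromatic, H0) → no; 1× C (H0) → no; 3× O (H0) → no; 2× C (H3) → no; 1× N (H2) → no; 1× N (charge +1, H0) → no; 1× O (charge -1, H0) → no.
No environment satisfies the query, so 0 matching atoms.

0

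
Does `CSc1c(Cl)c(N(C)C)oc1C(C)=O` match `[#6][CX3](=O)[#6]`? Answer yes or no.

The pattern [#6][CX3](=O)[#6] describes a carbonyl carbon (no H) flanked by two carbons — a ketone.
The molecule carries an acetyl/ketone group (-C(=O)CH3), whose atoms satisfy every constraint of the query, so the pattern matches.

Yes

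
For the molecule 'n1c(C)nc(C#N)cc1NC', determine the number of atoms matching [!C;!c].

The query [!C;!c] means: neither aliphatic nor aromatic carbon — same as [!#6].
Check the 11 heavy atoms by environment: 2× n (aromatic) → match; 4× c (aromatic) → no; 3× C → no; 2× N → match.
Summing the matching environments: 2 + 2 = 4 matching atoms.

4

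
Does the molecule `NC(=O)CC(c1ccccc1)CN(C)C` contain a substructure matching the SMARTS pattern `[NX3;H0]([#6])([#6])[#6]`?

Yes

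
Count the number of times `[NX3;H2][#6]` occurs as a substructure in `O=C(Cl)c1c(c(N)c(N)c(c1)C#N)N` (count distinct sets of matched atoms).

3

[NX3;H2][#6] is the SMARTS for a primary amine: a trivalent nitrogen with two H attached to carbon.
The molecule carries 3 separate instances of a primary amino group (-NH2) meeting every constraint; each maps to a distinct set of atoms, giving 3 matches.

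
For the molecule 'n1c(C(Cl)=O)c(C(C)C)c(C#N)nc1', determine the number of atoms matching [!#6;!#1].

5

The query [!#6;!#1] means: not carbon and not hydrogen — any heteroatom.
Check the 14 heavy atoms by environment: 2× n (aromatic) → match; 4× c (aromatic) → no; 5× C → no; 1× N → match; 1× O → match; 1× Cl → match.
Summing the matching environments: 2 + 1 + 1 + 1 = 5 matching atoms.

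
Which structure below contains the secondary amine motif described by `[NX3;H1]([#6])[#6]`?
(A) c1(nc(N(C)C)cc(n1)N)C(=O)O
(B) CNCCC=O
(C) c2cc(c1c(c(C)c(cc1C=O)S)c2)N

[NX3;H1]([#6])[#6] describes a trivalent nitrogen with one H, bonded to two carbons (a secondary amine).
(A) has a dimethylamino group (-N(CH3)2) but the nitrogen has H0, not H1.
(B) contains an N-methylamino group (-NHCH3), which satisfies every atom and bond constraint.
(C) has a primary amino group (-NH2) but the nitrogen has H2 and only one carbon neighbour.
So the answer is (B).

B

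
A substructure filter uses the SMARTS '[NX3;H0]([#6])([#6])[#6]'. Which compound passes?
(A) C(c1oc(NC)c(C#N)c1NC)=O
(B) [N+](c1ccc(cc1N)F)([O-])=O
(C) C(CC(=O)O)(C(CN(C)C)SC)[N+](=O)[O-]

C

[NX3;H0]([#6])([#6])[#6] describes a trivalent nitrogen with no H, bonded to three carbons (a tertiary amine).
(A) has an N-methylamino group (-NHCH3) but the nitrogen still has one H (H1), not H0.
(B) has a primary amino group (-NH2) but the nitrogen has H2, not H0 with three carbons.
(C) contains a dimethylamino group (-N(CH3)2), which satisfies every atom and bond constraint.
So the answer is (C).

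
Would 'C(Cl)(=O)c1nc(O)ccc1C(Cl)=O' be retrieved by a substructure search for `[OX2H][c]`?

The pattern [OX2H][c] describes a hydroxyl oxygen attached to an aromatic carbon — a phenol.
The molecule carries a hydroxyl group (-OH), whose atoms satisfy every constraint of the query, so the pattern matches.

Yes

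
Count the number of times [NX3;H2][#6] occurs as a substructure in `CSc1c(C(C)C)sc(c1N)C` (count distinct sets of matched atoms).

1

[NX3;H2][#6] is the SMARTS for a primary amine: a trivalent nitrogen with two H attached to carbon.
Exactly one fragment in the molecule meets all constraints, giving 1 match.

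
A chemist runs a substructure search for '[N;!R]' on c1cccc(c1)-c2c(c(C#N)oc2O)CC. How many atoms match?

Check the 16 heavy atoms by environment: 1× o (aromatic, in 5-ring) → no; 4× c (aromatic, in 5-ring) → no; 6× c (aromatic, in 6-ring) → no; 1× O (acyclic) → no; 3× C (acyclic) → no; 1× N (acyclic) → match.
That gives 1 matching atom.

1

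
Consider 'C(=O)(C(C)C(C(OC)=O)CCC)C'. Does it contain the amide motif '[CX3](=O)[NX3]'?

The pattern [CX3](=O)[NX3] describes a carbonyl carbon bonded to a trivalent nitrogen — an amide.
The closest candidate here is a methyl-ester group (-C(=O)OCH3), but the carbonyl is bonded to O, not to an NX3 nitrogen. No other fragment satisfies the full query, so there is no match.

No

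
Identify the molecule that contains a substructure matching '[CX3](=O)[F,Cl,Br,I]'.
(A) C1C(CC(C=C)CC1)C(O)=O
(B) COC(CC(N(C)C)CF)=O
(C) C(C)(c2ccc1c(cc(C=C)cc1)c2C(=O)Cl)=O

C

[CX3](=O)[F,Cl,Br,I] describes a carbonyl carbon bonded to a halogen (an acyl halide).
(A) has a carboxylic acid group (-C(=O)OH) but the carbonyl is bonded to -OH, not to a halogen.
(B) has a methyl-ester group (-C(=O)OCH3) but the carbonyl is bonded to -O-C, not to a halogen.
(C) contains an acyl chloride (-C(=O)Cl), which satisfies every atom and bond constraint.
So the answer is (C).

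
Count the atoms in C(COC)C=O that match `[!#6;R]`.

The query [!#6;R] means: non-carbon atom that is part of a ring.
Check the 6 heavy atoms by environment: 4× C (acyclic) → no; 2× O (acyclic) → no.
No environment satisfies the query, so 0 matching atoms.

0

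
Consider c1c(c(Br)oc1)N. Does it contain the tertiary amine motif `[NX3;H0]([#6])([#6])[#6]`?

The pattern [NX3;H0]([#6])([#6])[#6] describes a trivalent nitrogen with no H, bonded to three carbons — a tertiary amine.
The closest candidate here is a primary amino group (-NH2), but the nitrogen has H2, not H0 with three carbons. No other fragment satisfies the full query, so there is no match.

No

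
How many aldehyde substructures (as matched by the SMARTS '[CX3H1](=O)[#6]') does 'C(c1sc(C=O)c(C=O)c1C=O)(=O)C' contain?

3

[CX3H1](=O)[#6] is the SMARTS for an aldehyde: an sp2 carbon with one H, double-bonded to O and single-bonded to carbon.
The molecule carries 3 separate instances of an aldehyde (-CHO) meeting every constraint; each maps to a distinct set of atoms, giving 3 matches.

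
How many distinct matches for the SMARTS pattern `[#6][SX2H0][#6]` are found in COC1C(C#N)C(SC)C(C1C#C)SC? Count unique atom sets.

2

[#6][SX2H0][#6] is the SMARTS for a thioether: an aliphatic sulfur bridging two carbons with no H on the sulfur.
The molecule carries 2 separate instances of a methylthio ether (-SCH3) meeting every constraint; each maps to a distinct set of atoms, giving 2 matches.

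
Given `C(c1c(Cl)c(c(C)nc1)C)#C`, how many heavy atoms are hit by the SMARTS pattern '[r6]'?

6

The query [r6] means: r6 matches atoms in a six-membered ring.
Check the 11 heavy atoms by environment: 1× n (aromatic, in 6-ring) → match; 5× c (aromatic, in 6-ring) → match; 4× C (acyclic) → no; 1× Cl (acyclic) → no.
Summing the matching environments: 1 + 5 = 6 matching atoms.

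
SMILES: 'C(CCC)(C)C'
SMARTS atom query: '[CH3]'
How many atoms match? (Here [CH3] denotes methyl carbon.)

The query [CH3] means: aliphatic carbon with exactly three hydrogens.
Check the 6 heavy atoms by environment: 2× C (H2) → no; 1× C (H1) → no; 3× C (H3) → match.
That gives 3 matching atoms.

3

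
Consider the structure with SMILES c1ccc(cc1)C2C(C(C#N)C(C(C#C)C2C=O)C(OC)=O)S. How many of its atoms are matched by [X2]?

5

The query [X2] means: any atom with exactly two total connections (bonds + H).
Check the 23 heavy atoms by environment: 7× C (X4) → no; 6× c (aromatic, X3) → no; 3× C (X2) → match; 2× C (X3) → no; 2× O (X1) → no; 1× O (X2) → match; 1× S (X2) → match; 1× N (X1) → no.
Summing the matching environments: 3 + 1 + 1 = 5 matching atoms.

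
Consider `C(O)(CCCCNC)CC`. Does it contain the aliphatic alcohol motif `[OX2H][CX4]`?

Yes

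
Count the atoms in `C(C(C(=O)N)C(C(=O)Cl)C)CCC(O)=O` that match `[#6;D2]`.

3

Check the 15 heavy atoms by environment: 3× C (D2) → match; 5× C (D3) → no; 1× C (D1) → no; 4× O (D1) → no; 1× Cl (D1) → no; 1× N (D1) → no.
That gives 3 matching atoms.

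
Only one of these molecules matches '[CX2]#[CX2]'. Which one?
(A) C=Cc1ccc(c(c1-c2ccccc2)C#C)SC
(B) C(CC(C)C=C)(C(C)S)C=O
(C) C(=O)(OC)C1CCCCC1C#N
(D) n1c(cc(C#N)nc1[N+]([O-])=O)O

A

[CX2]#[CX2] describes a carbon-carbon triple bond (an alkyne).
(A) contains an ethynyl group (-C#CH), which satisfies every atom and bond constraint.
(B) has a vinyl group (-CH=CH2) but the C=C is a double bond; both carbons are CX3, not CX2.
(C) has a nitrile (-C#N) but the triple bond is C#N, not C#C.
(D) has a nitrile (-C#N) but the triple bond is C#N, not C#C.
So the answer is (A).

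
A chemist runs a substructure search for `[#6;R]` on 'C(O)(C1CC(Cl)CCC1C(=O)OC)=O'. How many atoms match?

6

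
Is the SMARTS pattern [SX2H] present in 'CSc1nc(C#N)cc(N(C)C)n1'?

No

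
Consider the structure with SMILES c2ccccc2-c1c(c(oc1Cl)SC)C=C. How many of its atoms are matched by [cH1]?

5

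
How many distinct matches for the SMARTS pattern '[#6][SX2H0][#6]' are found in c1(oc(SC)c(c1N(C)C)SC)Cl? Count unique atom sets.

2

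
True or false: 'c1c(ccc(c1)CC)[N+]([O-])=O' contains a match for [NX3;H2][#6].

The pattern [NX3;H2][#6] describes a trivalent nitrogen with two H attached to carbon — a primary amine.
The closest candidate here is a nitro group (-[N+](=O)[O-]), but the nitrogen is [N+] with no H, not NX3H2. No other fragment satisfies the full query, so there is no match.

False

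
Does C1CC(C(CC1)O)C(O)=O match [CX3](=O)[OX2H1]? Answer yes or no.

The pattern [CX3](=O)[OX2H1] describes an sp2 carbon double-bonded to O and single-bonded to an -OH oxygen — a carboxylic acid.
The molecule carries a carboxylic acid group (-C(=O)OH), whose atoms satisfy every constraint of the query, so the pattern matches.

Yes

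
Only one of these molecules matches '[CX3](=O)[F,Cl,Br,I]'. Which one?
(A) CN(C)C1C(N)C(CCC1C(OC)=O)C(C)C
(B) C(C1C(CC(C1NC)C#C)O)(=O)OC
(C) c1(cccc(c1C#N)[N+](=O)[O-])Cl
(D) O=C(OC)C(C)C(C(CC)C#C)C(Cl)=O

D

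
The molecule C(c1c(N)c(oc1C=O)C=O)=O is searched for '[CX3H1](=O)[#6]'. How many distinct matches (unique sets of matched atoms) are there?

3

[CX3H1](=O)[#6] is the SMARTS for an aldehyde: an sp2 carbon with one H, double-bonded to O and single-bonded to carbon.
The molecule carries 3 separate instances of an aldehyde (-CHO) meeting every constraint; each maps to a distinct set of atoms, giving 3 matches.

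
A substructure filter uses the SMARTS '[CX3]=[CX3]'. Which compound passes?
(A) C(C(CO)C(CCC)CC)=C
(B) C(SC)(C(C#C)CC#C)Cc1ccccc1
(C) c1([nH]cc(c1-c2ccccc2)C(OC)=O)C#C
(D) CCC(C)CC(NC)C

[CX3]=[CX3] describes a non-aromatic C=C double bond between two sp2 carbons (an alkene).
(A) contains a vinyl group (-CH=CH2), which satisfies every atom and bond constraint.
(B) has an ethynyl group (-C#CH) but the C-C bond is a triple bond, not a double bond.
(C) has an ethynyl group (-C#CH) but the C-C bond is a triple bond, not a double bond.
(D) has an ethyl group (-CH2CH3) but its C-C bond is a single bond between CX4 carbons, not CX3=CX3.
So the answer is (A).

A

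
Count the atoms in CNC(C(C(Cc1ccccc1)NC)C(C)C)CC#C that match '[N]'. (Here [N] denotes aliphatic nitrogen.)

The query [N] means: uppercase N matches aliphatic (non-aromatic) nitrogen only.
Check the 20 heavy atoms by environment: 12× C → no; 6× c (aromatic) → no; 2× N → match.
That gives 2 matching atoms.

2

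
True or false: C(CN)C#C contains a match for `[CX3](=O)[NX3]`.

The pattern [CX3](=O)[NX3] describes a carbonyl carbon bonded to a trivalent nitrogen — an amide.
The closest candidate here is a primary amino group (-NH2), but the -NH2 is not attached to a carbonyl carbon. No other fragment satisfies the full query, so there is no match.

False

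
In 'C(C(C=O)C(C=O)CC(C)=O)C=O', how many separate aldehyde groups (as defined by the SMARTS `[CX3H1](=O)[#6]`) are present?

[CX3H1](=O)[#6] is the SMARTS for an aldehyde: an sp2 carbon with one H, double-bonded to O and single-bonded to carbon.
The molecule carries 3 separate instances of an aldehyde (-CHO) meeting every constraint; each maps to a distinct set of atoms, giving 3 matches.

3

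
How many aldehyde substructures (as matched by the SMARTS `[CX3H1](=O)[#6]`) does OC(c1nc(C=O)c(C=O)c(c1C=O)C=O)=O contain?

4

[CX3H1](=O)[#6] is the SMARTS for an aldehyde: an sp2 carbon with one H, double-bonded to O and single-bonded to carbon.
The molecule carries 4 separate instances of an aldehyde (-CHO) meeting every constraint; each maps to a distinct set of atoms, giving 4 matches.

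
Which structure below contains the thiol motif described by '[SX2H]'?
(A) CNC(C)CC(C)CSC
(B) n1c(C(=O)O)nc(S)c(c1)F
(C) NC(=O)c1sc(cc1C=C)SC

[SX2H] describes an aliphatic sulfur with two connections, one being H (a thiol).
(A) has a methylthio ether (-SCH3) but the sulfur has H0 (bonded to two carbons), not H1.
(B) contains a thiol (-SH), which satisfies every atom and bond constraint.
(C) has a methylthio ether (-SCH3) but the sulfur has H0 (bonded to two carbons), not H1.
So the answer is (B).

B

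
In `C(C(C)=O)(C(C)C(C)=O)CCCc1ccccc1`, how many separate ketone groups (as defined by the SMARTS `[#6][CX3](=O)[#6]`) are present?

2

[#6][CX3](=O)[#6] is the SMARTS for a ketone: a carbonyl carbon (no H) flanked by two carbons.
The molecule carries 2 separate instances of an acetyl/ketone group (-C(=O)CH3) meeting every constraint; each maps to a distinct set of atoms, giving 2 matches.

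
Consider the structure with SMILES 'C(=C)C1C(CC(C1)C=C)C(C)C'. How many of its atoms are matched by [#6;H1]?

6

The query [#6;H1] means: any carbon bearing exactly one hydrogen.
Check the 12 heavy atoms by environment: 6× C (H1) → match; 4× C (H2) → no; 2× C (H3) → no.
That gives 6 matching atoms.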